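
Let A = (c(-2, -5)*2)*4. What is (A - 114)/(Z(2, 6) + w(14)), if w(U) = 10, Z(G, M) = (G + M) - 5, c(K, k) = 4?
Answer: -82/13 ≈ -6.3077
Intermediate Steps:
Z(G, M) = -5 + G + M
A = 32 (A = (4*2)*4 = 8*4 = 32)
(A - 114)/(Z(2, 6) + w(14)) = (32 - 114)/((-5 + 2 + 6) + 10) = -82/(3 + 10) = -82/13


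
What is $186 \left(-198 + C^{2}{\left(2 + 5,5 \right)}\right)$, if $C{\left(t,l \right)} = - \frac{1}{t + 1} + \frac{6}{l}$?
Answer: $- \frac{29290443}{800} \approx -36613.0$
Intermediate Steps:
$C{\left(t,l \right)} = - \frac{1}{1 + t} + \frac{6}{l}$
$186 \left(-198 + C^{2}{\left(2 + 5,5 \right)}\right) = 186 \left(-198 + \left(\frac{6 - 5 + 6 \left(2 + 5\right)}{5 \left(1 + \left(2 + 5\right)\right)}\right)^{2}\right) = 186 \left(-198 + \left(\frac{6 - 5 + 6 \cdot 7}{5 \left(1 + 7\right)}\right)^{2}\right) = 186 \left(-198 + \left(\frac{6 - 5 + 42}{5 \cdot 8}\right)^{2}\right) = 186 \left(-198 + \left(\frac{1}{5} \cdot \frac{1}{8} \cdot 43\right)^{2}\right) = 186 \left(-198 + \left(\frac{43}{40}\right)^{2}\right) = 186 \left(-198 + \frac{1849}{1600}\right) = 186 \left(- \frac{314951}{1600}\right) = - \frac{29290443}{800}$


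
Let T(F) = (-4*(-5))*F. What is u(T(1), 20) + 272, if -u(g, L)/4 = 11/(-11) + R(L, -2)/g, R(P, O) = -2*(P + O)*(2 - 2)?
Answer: 276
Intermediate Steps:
R(P, O) = 0 (R(P, O) = -2*(O + P)*0 = -2*0 = 0)
T(F) = 20*F
u(g, L) = 4 (u(g, L) = -4*(11/(-11) + 0/g) = -4*(11*(-1/11) + 0) = -4*(-1 + 0) = -4*(-1) = 4)
u(T(1), 20) + 272 = 4 + 272 = 276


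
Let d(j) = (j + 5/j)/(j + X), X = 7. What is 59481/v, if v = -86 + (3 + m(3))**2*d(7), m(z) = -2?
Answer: -2914569/4187 ≈ -696.10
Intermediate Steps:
d(j) = (j + 5/j)/(7 + j) (d(j) = (j + 5/j)/(j + 7) = (j + 5/j)/(7 + j))
v = -4187/49 (v = -86 + (3 - 2)**2*((5 + 7**2)/(7*(7 + 7))) = -86 + 1**2*((1/7)*(5 + 49)/14) = -86 + 1*((1/7)*(1/14)*54) = -86 + 1*(27/49) = -86 + 27/49 = -4187/49 ≈ -85.449)
59481/v = 59481/(-4187/49) = 59481*(-49/4187) = -2914569/4187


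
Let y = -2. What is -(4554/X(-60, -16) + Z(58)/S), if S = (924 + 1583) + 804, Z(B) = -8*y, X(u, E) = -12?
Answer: 2513017/6622 ≈ 379.50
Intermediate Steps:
Z(B) = 16 (Z(B) = -8*(-2) = 16)
S = 3311 (S = 2507 + 804 = 3311)
-(4554/X(-60, -16) + Z(58)/S) = -(4554/(-12) + 16/3311) = -(4554*(-1/12) + 16*(1/3311)) = -(-759/2 + 16/3311) = -1*(-2513017/6622) = 2513017/6622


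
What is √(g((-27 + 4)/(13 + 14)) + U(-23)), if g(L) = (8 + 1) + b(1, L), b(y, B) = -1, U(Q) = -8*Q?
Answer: 8*√3 ≈ 13.856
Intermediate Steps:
g(L) = 8 (g(L) = (8 + 1) - 1 = 9 - 1 = 8)
√(g((-27 + 4)/(13 + 14)) + U(-23)) = √(8 - 8*(-23)) = √(8 + 184) = √192 = 8*√3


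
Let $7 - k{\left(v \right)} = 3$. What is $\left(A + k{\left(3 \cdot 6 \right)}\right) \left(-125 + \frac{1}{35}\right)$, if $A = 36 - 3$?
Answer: $- \frac{161838}{35} \approx -4623.9$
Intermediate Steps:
$k{\left(v \right)} = 4$ ($k{\left(v \right)} = 7 - 3 = 4$)
$A = 33$ ($A = 36 - 3 = 33$)
$\left(A + k{\left(3 \cdot 6 \right)}\right) \left(-125 + \frac{1}{35}\right) = \left(33 + 4\right) \left(-125 + \frac{1}{35}\right) = 37 \left(-125 + \frac{1}{35}\right) = 37 \left(- \frac{4374}{35}\right) = - \frac{161838}{35}$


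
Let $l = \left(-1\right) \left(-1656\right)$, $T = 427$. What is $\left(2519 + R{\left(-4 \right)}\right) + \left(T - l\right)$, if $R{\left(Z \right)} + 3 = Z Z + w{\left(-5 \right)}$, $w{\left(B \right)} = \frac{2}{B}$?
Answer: $\frac{6513}{5} \approx 1302.6$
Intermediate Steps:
$R{\left(Z \right)} = - \frac{17}{5} + Z^{2}$ ($R{\left(Z \right)} = -3 + \left(Z Z + \frac{2}{-5}\right) = -3 + \left(Z^{2} + 2 \left(- \frac{1}{5}\right)\right) = -3 + \left(Z^{2} - \frac{2}{5}\right) = -3 + \left(- \frac{2}{5} + Z^{2}\right) = - \frac{17}{5} + Z^{2}$)
$l = 1656$
$\left(2519 + R{\left(-4 \right)}\right) + \left(T - l\right) = \left(2519 - \left(\frac{17}{5} - \left(-4\right)^{2}\right)\right) + \left(427 - 1656\right) = \left(2519 + \left(- \frac{17}{5} + 16\right)\right) + \left(427 - 1656\right) = \left(2519 + \frac{63}{5}\right) - 1229 = \frac{12658}{5} - 1229 = \frac{6513}{5}$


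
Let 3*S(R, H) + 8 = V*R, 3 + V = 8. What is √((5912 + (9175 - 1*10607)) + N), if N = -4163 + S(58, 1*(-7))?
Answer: √411 ≈ 20.273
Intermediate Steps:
V = 5 (V = -3 + 8 = 5)
S(R, H) = -8/3 + 5*R/3 (S(R, H) = -8/3 + (5*R)/3 = -8/3 + 5*R/3)
N = -4069 (N = -4163 + (-8/3 + (5/3)*58) = -4163 + (-8/3 + 290/3) = -4163 + 94 = -4069)
√((5912 + (9175 - 1*10607)) + N) = √((5912 + (9175 - 1*10607)) - 4069) = √((5912 + (9175 - 10607)) - 4069) = √((5912 - 1432) - 4069) = √(4480 - 4069) = √411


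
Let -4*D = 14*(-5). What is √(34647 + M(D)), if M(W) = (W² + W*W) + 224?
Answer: √141934/2 ≈ 188.37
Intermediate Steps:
D = 35/2 (D = -7*(-5)/2 = -¼*(-70) = 35/2 ≈ 17.500)
M(W) = 224 + 2*W² (M(W) = (W² + W²) + 224 = 2*W² + 224 = 224 + 2*W²)
√(34647 + M(D)) = √(34647 + (224 + 2*(35/2)²)) = √(34647 + (224 + 2*(1225/4))) = √(34647 + (224 + 1225/2)) = √(34647 + 1673/2) = √(70967/2) = √141934/2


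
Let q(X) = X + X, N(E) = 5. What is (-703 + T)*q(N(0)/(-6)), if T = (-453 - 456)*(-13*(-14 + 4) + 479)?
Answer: 2771420/3 ≈ 9.2381e+5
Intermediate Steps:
T = -553581 (T = -909*(-13*(-10) + 479) = -909*(130 + 479) = -909*609 = -553581)
q(X) = 2*X
(-703 + T)*q(N(0)/(-6)) = (-703 - 553581)*(2*(5/(-6))) = -1108568*5*(-⅙) = -1108568*(-5)/6 = -554284*(-5/3) = 2771420/3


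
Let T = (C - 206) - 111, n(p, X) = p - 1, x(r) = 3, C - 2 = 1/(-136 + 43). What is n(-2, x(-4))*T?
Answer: 29296/31 ≈ 945.03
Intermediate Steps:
C = 185/93 (C = 2 + 1/(-136 + 43) = 2 + 1/(-93) = 2 - 1/93 = 185/93 ≈ 1.9892)
n(p, X) = -1 + p
T = -29296/93 (T = (185/93 - 206) - 111 = -18973/93 - 111 = -29296/93 ≈ -315.01)
n(-2, x(-4))*T = (-1 - 2)*(-29296/93) = -3*(-29296/93) = 29296/31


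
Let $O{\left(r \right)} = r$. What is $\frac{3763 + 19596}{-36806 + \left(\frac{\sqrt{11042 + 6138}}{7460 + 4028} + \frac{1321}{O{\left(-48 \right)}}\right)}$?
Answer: $- \frac{127743513505284264}{201431712231672353} - \frac{603783432 \sqrt{4295}}{201431712231672353} \approx -0.63418$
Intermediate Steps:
$\frac{3763 + 19596}{-36806 + \left(\frac{\sqrt{11042 + 6138}}{7460 + 4028} + \frac{1321}{O{\left(-48 \right)}}\right)} = \frac{3763 + 19596}{-36806 + \left(\frac{\sqrt{11042 + 6138}}{7460 + 4028} + \frac{1321}{-48}\right)} = \frac{23359}{-36806 + \left(\frac{\sqrt{17180}}{11488} + 1321 \left(- \frac{1}{48}\right)\right)} = \frac{23359}{-36806 - \left(\frac{1321}{48} - 2 \sqrt{4295} \cdot \frac{1}{11488}\right)} = \frac{23359}{-36806 - \left(\frac{1321}{48} - \frac{\sqrt{4295}}{5744}\right)} = \frac{23359}{- \frac{1768009}{48} + \frac{\sqrt{4295}}{5744}}$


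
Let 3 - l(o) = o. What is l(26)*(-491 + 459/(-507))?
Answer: 1912036/169 ≈ 11314.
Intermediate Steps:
l(o) = 3 - o
l(26)*(-491 + 459/(-507)) = (3 - 1*26)*(-491 + 459/(-507)) = (3 - 26)*(-491 + 459*(-1/507)) = -23*(-491 - 153/169) = -23*(-83132/169) = 1912036/169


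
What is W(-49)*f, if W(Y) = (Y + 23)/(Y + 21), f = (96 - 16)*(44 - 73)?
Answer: -15080/7 ≈ -2154.3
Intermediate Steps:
f = -2320 (f = 80*(-29) = -2320)
W(Y) = (23 + Y)/(21 + Y)
W(-49)*f = ((23 - 49)/(21 - 49))*(-2320) = (-26/(-28))*(-2320) = -1/28*(-26)*(-2320) = (13/14)*(-2320) = -15080/7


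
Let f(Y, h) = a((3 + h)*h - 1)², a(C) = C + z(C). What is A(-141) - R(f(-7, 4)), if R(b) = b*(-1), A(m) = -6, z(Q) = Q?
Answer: 2910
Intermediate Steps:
a(C) = 2*C (a(C) = C + C = 2*C)
f(Y, h) = (-2 + 2*h*(3 + h))² (f(Y, h) = (2*((3 + h)*h - 1))² = (2*(h*(3 + h) - 1))² = (2*(-1 + h*(3 + h)))² = (-2 + 2*h*(3 + h))²)
R(b) = -b
A(-141) - R(f(-7, 4)) = -6 - (-1)*4*(-1 + 4² + 3*4)² = -6 - (-1)*4*(-1 + 16 + 12)² = -6 - (-1)*4*27² = -6 - (-1)*4*729 = -6 - (-1)*2916 = -6 - 1*(-2916) = -6 + 2916 = 2910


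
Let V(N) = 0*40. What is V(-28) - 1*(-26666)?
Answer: 26666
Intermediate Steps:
V(N) = 0
V(-28) - 1*(-26666) = 0 - 1*(-26666) = 0 + 26666 = 26666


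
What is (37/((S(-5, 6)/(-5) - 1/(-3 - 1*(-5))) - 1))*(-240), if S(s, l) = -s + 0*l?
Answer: 3552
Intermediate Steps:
S(s, l) = -s (S(s, l) = -s + 0 = -s)
(37/((S(-5, 6)/(-5) - 1/(-3 - 1*(-5))) - 1))*(-240) = (37/((-1*(-5)/(-5) - 1/(-3 - 1*(-5))) - 1))*(-240) = (37/((5*(-1/5) - 1/(-3 + 5)) - 1))*(-240) = (37/((-1 - 1/2) - 1))*(-240) = (37/(-3/2 - 1))*(-240) = (37/(-5/2))*(-240) = -2/5*37*(-240) = -74/5*(-240) = 3552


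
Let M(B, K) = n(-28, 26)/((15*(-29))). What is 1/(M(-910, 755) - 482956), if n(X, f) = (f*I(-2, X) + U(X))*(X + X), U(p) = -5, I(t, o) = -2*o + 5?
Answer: -145/69999108 ≈ -2.0715e-6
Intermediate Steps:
I(t, o) = 5 - 2*o
n(X, f) = 2*X*(-5 + f*(5 - 2*X)) (n(X, f) = (f*(5 - 2*X) - 5)*(X + X) = (-5 + f*(5 - 2*X))*(2*X) = 2*X*(-5 + f*(5 - 2*X)))
M(B, K) = 29512/145 (M(B, K) = (-2*(-28)*(5 + 26*(-5 + 2*(-28))))/((15*(-29))) = -2*(-28)*(5 + 26*(-5 - 56))/(-435) = -2*(-28)*(5 + 26*(-61))*(-1/435) = -2*(-28)*(5 - 1586)*(-1/435) = -2*(-28)*(-1581)*(-1/435) = -88536*(-1/435) = 29512/145)
1/(M(-910, 755) - 482956) = 1/(29512/145 - 482956) = 1/(-69999108/145) = -145/69999108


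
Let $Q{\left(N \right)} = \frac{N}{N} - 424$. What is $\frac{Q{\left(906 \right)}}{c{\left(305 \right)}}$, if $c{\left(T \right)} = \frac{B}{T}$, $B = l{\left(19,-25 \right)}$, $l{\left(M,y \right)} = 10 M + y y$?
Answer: $- \frac{25803}{163} \approx -158.3$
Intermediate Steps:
$l{\left(M,y \right)} = y^{2} + 10 M$ ($l{\left(M,y \right)} = 10 M + y^{2} = y^{2} + 10 M$)
$B = 815$ ($B = \left(-25\right)^{2} + 10 \cdot 19 = 625 + 190 = 815$)
$Q{\left(N \right)} = -423$ ($Q{\left(N \right)} = 1 - 424 = -423$)
$c{\left(T \right)} = \frac{815}{T}$
$\frac{Q{\left(906 \right)}}{c{\left(305 \right)}} = - \frac{423}{815 \cdot \frac{1}{305}} = - \frac{423}{\frac{163}{61}} = \left(-423\right) \frac{61}{163} = - \frac{25803}{163}$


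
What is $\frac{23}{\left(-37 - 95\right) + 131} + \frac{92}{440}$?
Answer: $- \frac{2507}{110} \approx -22.791$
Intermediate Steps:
$\frac{23}{\left(-37 - 95\right) + 131} + \frac{92}{440} = \frac{23}{-132 + 131} + 92 \cdot \frac{1}{440} = \frac{23}{-1} + \frac{23}{110} = 23 \left(-1\right) + \frac{23}{110} = -23 + \frac{23}{110} = - \frac{2507}{110}$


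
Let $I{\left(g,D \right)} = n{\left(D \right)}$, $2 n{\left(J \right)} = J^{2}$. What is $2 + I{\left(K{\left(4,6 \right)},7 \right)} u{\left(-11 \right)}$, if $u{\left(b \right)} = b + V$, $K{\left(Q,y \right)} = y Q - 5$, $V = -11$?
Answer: $-537$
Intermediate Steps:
$K{\left(Q,y \right)} = -5 + Q y$ ($K{\left(Q,y \right)} = Q y - 5 = -5 + Q y$)
$n{\left(J \right)} = \frac{J^{2}}{2}$
$u{\left(b \right)} = -11 + b$ ($u{\left(b \right)} = b - 11 = -11 + b$)
$I{\left(g,D \right)} = \frac{D^{2}}{2}$
$2 + I{\left(K{\left(4,6 \right)},7 \right)} u{\left(-11 \right)} = 2 + \frac{7^{2}}{2} \left(-11 - 11\right) = 2 + \frac{1}{2} \cdot 49 \left(-22\right) = 2 + \frac{49}{2} \left(-22\right) = 2 - 539 = -537$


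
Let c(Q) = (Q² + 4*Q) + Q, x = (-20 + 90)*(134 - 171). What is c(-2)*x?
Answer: 15540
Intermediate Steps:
x = -2590 (x = 70*(-37) = -2590)
c(Q) = Q² + 5*Q
c(-2)*x = -2*(5 - 2)*(-2590) = -2*3*(-2590) = -6*(-2590) = 15540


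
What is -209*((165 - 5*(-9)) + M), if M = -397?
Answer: 39083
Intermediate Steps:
-209*((165 - 5*(-9)) + M) = -209*((165 - 5*(-9)) - 397) = -209*((165 + 45) - 397) = -209*(210 - 397) = -209*(-187) = 39083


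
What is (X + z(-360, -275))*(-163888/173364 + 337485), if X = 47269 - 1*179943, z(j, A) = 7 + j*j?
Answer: -44860691298671/43341 ≈ -1.0351e+9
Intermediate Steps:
z(j, A) = 7 + j²
X = -132674 (X = 47269 - 179943 = -132674)
(X + z(-360, -275))*(-163888/173364 + 337485) = (-132674 + (7 + (-360)²))*(-163888/173364 + 337485) = (-132674 + (7 + 129600))*(-163888*1/173364 + 337485) = (-132674 + 129607)*(-40972/43341 + 337485) = -3067*14626896413/43341 = -44860691298671/43341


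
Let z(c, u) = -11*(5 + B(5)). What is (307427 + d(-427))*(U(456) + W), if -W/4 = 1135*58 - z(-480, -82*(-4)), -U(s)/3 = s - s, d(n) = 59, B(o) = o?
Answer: -81102507360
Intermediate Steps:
U(s) = 0 (U(s) = -3*(s - s) = -3*0 = 0)
z(c, u) = -110 (z(c, u) = -11*(5 + 5) = -11*10 = -110)
W = -263760 (W = -4*(1135*58 - 1*(-110)) = -4*(65830 + 110) = -4*65940 = -263760)
(307427 + d(-427))*(U(456) + W) = (307427 + 59)*(0 - 263760) = 307486*(-263760) = -81102507360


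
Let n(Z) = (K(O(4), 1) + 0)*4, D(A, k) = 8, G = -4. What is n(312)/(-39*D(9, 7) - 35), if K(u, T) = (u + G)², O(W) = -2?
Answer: -144/347 ≈ -0.41499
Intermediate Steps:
K(u, T) = (-4 + u)² (K(u, T) = (u - 4)² = (-4 + u)²)
n(Z) = 144 (n(Z) = ((-4 - 2)² + 0)*4 = ((-6)² + 0)*4 = (36 + 0)*4 = 36*4 = 144)
n(312)/(-39*D(9, 7) - 35) = 144/(-39*8 - 35) = 144/(-312 - 35) = 144/(-347) = 144*(-1/347) = -144/347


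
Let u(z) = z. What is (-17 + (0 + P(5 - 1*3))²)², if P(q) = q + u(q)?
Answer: 1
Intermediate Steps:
P(q) = 2*q (P(q) = q + q = 2*q)
(-17 + (0 + P(5 - 1*3))²)² = (-17 + (0 + 2*(5 - 1*3))²)² = (-17 + (0 + 2*(5 - 3))²)² = (-17 + (0 + 2*2)²)² = (-17 + (0 + 4)²)² = (-17 + 4²)² = (-17 + 16)² = (-1)² = 1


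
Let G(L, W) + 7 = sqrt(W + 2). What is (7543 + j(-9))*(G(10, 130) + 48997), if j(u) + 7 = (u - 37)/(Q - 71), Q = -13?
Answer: 2584508275/7 + 316535*sqrt(33)/21 ≈ 3.6930e+8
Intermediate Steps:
j(u) = -551/84 - u/84 (j(u) = -7 + (u - 37)/(-13 - 71) = -7 + (-37 + u)/(-84) = -7 + (-37 + u)*(-1/84) = -7 + (37/84 - u/84) = -551/84 - u/84)
G(L, W) = -7 + sqrt(2 + W) (G(L, W) = -7 + sqrt(W + 2) = -7 + sqrt(2 + W))
(7543 + j(-9))*(G(10, 130) + 48997) = (7543 + (-551/84 - 1/84*(-9)))*((-7 + sqrt(2 + 130)) + 48997) = (7543 + (-551/84 + 3/28))*((-7 + sqrt(132)) + 48997) = (7543 - 271/42)*((-7 + 2*sqrt(33)) + 48997) = 316535*(48990 + 2*sqrt(33))/42 = 2584508275/7 + 316535*sqrt(33)/21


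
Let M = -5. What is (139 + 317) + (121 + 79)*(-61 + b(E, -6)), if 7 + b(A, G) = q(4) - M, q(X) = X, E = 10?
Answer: -11344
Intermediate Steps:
b(A, G) = 2 (b(A, G) = -7 + (4 - 1*(-5)) = -7 + (4 + 5) = -7 + 9 = 2)
(139 + 317) + (121 + 79)*(-61 + b(E, -6)) = (139 + 317) + (121 + 79)*(-61 + 2) = 456 + 200*(-59) = 456 - 11800 = -11344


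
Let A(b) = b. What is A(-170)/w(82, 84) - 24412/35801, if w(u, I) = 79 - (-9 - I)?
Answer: -5142517/3078886 ≈ -1.6703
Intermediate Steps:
w(u, I) = 88 + I (w(u, I) = 79 + (9 + I) = 88 + I)
A(-170)/w(82, 84) - 24412/35801 = -170/(88 + 84) - 24412/35801 = -170/172 - 24412*1/35801 = -170*1/172 - 24412/35801 = -85/86 - 24412/35801 = -5142517/3078886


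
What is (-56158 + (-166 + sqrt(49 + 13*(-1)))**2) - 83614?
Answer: -114172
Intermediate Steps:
(-56158 + (-166 + sqrt(49 + 13*(-1)))**2) - 83614 = (-56158 + (-166 + sqrt(49 - 13))**2) - 83614 = (-56158 + (-166 + sqrt(36))**2) - 83614 = (-56158 + (-166 + 6)**2) - 83614 = (-56158 + (-160)**2) - 83614 = (-56158 + 25600) - 83614 = -30558 - 83614 = -114172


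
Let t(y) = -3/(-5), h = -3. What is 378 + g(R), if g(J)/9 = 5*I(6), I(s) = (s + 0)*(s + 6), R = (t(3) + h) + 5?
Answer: 3618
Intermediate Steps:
t(y) = ⅗ (t(y) = -3*(-⅕) = ⅗)
R = 13/5 (R = (⅗ - 3) + 5 = -12/5 + 5 = 13/5 ≈ 2.6000)
I(s) = s*(6 + s)
g(J) = 3240 (g(J) = 9*(5*(6*(6 + 6))) = 9*(5*(6*12)) = 9*(5*72) = 9*360 = 3240)
378 + g(R) = 378 + 3240 = 3618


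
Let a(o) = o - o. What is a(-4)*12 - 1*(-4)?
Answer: 4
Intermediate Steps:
a(o) = 0
a(-4)*12 - 1*(-4) = 0*12 - 1*(-4) = 0 + 4 = 4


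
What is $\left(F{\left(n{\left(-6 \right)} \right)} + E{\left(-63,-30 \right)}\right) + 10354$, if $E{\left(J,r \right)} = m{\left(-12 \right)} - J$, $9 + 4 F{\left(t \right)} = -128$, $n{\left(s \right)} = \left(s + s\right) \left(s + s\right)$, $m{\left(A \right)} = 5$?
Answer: $\frac{41551}{4} \approx 10388.0$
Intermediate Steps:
$n{\left(s \right)} = 4 s^{2}$ ($n{\left(s \right)} = 2 s 2 s = 4 s^{2}$)
$F{\left(t \right)} = - \frac{137}{4}$ ($F{\left(t \right)} = - \frac{9}{4} + \frac{1}{4} \left(-128\right) = - \frac{9}{4} - 32 = - \frac{137}{4}$)
$E{\left(J,r \right)} = 5 - J$
$\left(F{\left(n{\left(-6 \right)} \right)} + E{\left(-63,-30 \right)}\right) + 10354 = \left(- \frac{137}{4} + \left(5 - -63\right)\right) + 10354 = \left(- \frac{137}{4} + \left(5 + 63\right)\right) + 10354 = \left(- \frac{137}{4} + 68\right) + 10354 = \frac{135}{4} + 10354 = \frac{41551}{4}$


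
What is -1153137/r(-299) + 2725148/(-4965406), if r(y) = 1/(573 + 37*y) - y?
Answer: -10012019998828852/2595673434609 ≈ -3857.2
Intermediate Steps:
-1153137/r(-299) + 2725148/(-4965406) = -1153137*(573 + 37*(-299))/(1 - 573*(-299) - 37*(-299)²) + 2725148/(-4965406) = -1153137*(573 - 11063)/(1 + 171327 - 37*89401) + 2725148*(-1/4965406) = -1153137*(-10490/(1 + 171327 - 3307837)) - 1362574/2482703 = -1153137/((-1/10490*(-3136509))) - 1362574/2482703 = -1153137/3136509/10490 - 1362574/2482703 = -1153137*10490/3136509 - 1362574/2482703 = -4032135710/1045503 - 1362574/2482703 = -10012019998828852/2595673434609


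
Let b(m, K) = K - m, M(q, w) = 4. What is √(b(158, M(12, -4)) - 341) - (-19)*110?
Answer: 2090 + 3*I*√55 ≈ 2090.0 + 22.249*I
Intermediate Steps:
√(b(158, M(12, -4)) - 341) - (-19)*110 = √((4 - 1*158) - 341) - (-19)*110 = √((4 - 158) - 341) - 1*(-2090) = √(-154 - 341) + 2090 = √(-495) + 2090 = 3*I*√55 + 2090 = 2090 + 3*I*√55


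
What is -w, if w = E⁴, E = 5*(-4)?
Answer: -160000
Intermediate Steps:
E = -20
w = 160000 (w = (-20)⁴ = 160000)
-w = -1*160000 = -160000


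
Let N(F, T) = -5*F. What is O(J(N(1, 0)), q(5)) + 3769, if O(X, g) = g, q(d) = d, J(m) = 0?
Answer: 3774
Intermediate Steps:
O(J(N(1, 0)), q(5)) + 3769 = 5 + 3769 = 3774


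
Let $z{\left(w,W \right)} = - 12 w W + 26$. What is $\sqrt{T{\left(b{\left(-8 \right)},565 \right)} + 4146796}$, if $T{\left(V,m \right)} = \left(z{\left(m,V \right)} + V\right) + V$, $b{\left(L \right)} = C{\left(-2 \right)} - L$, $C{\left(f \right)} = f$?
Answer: $\sqrt{4106154} \approx 2026.4$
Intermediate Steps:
$z{\left(w,W \right)} = 26 - 12 W w$ ($z{\left(w,W \right)} = - 12 W w + 26 = 26 - 12 W w$)
$b{\left(L \right)} = -2 - L$
$T{\left(V,m \right)} = 26 + 2 V - 12 V m$ ($T{\left(V,m \right)} = \left(\left(26 - 12 V m\right) + V\right) + V = \left(26 + V - 12 V m\right) + V = 26 + 2 V - 12 V m$)
$\sqrt{T{\left(b{\left(-8 \right)},565 \right)} + 4146796} = \sqrt{\left(26 + 2 \left(-2 - -8\right) - 12 \left(-2 - -8\right) 565\right) + 4146796} = \sqrt{\left(26 + 2 \left(-2 + 8\right) - 12 \left(-2 + 8\right) 565\right) + 4146796} = \sqrt{\left(26 + 2 \cdot 6 - 72 \cdot 565\right) + 4146796} = \sqrt{\left(26 + 12 - 40680\right) + 4146796} = \sqrt{-40642 + 4146796} = \sqrt{4106154}$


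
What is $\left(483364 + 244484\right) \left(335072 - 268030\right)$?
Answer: $48796385616$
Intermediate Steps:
$\left(483364 + 244484\right) \left(335072 - 268030\right) = 727848 \cdot 67042 = 48796385616$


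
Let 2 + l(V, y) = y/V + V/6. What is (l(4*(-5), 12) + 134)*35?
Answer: 13447/3 ≈ 4482.3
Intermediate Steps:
l(V, y) = -2 + V/6 + y/V (l(V, y) = -2 + (y/V + V/6) = -2 + (V/6 + y/V) = -2 + V/6 + y/V)
(l(4*(-5), 12) + 134)*35 = ((-2 + (4*(-5))/6 + 12/((4*(-5)))) + 134)*35 = ((-2 + (1/6)*(-20) + 12/(-20)) + 134)*35 = ((-2 - 10/3 + 12*(-1/20)) + 134)*35 = ((-2 - 10/3 - 3/5) + 134)*35 = (-89/15 + 134)*35 = (1921/15)*35 = 13447/3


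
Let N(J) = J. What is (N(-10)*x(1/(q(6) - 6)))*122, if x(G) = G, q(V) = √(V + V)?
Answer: 305 + 305*√3/3 ≈ 481.09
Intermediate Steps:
q(V) = √2*√V (q(V) = √(2*V) = √2*√V)
(N(-10)*x(1/(q(6) - 6)))*122 = -10/(√2*√6 - 6)*122 = -10/(2*√3 - 6)*122 = -10/(-6 + 2*√3)*122 = -1220/(-6 + 2*√3)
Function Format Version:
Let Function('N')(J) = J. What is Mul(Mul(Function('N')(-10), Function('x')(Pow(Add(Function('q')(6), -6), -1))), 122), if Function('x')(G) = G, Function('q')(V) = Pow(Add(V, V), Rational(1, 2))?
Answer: Add(305, Mul(Rational(305, 3), Pow(3, Rational(1, 2)))) ≈ 481.09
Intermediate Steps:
Function('q')(V) = Mul(Pow(2, Rational(1, 2)), Pow(V, Rational(1, 2))) (Function('q')(V) = Pow(Mul(2, V), Rational(1, 2)) = Mul(Pow(2, Rational(1, 2)), Pow(V, Rational(1, 2))))
Mul(Mul(Function('N')(-10), Function('x')(Pow(Add(Function('q')(6), -6), -1))), 122) = Mul(Mul(-10, Pow(Add(Mul(Pow(2, Rational(1, 2)), Pow(6, Rational(1, 2))), -6), -1)), 122) = Mul(Mul(-10, Pow(Add(Mul(2, Pow(3, Rational(1, 2))), -6), -1)), 122) = Mul(Mul(-10, Pow(Add(-6, Mul(2, Pow(3, Rational(1, 2)))), -1)), 122) = Mul(-1220, Pow(Add(-6, Mul(2, Pow(3, Rational(1, 2)))), -1))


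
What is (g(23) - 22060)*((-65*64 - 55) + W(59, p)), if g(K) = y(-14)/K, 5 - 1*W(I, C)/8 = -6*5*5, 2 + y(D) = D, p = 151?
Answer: 1509503100/23 ≈ 6.5631e+7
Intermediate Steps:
y(D) = -2 + D
W(I, C) = 1240 (W(I, C) = 40 - 8*(-6*5)*5 = 40 - (-240)*5 = 40 - 8*(-150) = 40 + 1200 = 1240)
g(K) = -16/K (g(K) = (-2 - 14)/K = -16/K)
(g(23) - 22060)*((-65*64 - 55) + W(59, p)) = (-16/23 - 22060)*((-65*64 - 55) + 1240) = (-16*1/23 - 22060)*((-4160 - 55) + 1240) = (-16/23 - 22060)*(-4215 + 1240) = -507396/23*(-2975) = 1509503100/23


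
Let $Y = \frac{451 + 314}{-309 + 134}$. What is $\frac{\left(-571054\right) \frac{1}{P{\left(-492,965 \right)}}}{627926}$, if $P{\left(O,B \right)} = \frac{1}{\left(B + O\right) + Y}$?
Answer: $- \frac{4683213854}{10988705} \approx -426.18$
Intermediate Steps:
$Y = - \frac{153}{35}$ ($Y = \frac{765}{-175} = 765 \left(- \frac{1}{175}\right) = - \frac{153}{35} \approx -4.3714$)
$P{\left(O,B \right)} = \frac{1}{- \frac{153}{35} + B + O}$ ($P{\left(O,B \right)} = \frac{1}{\left(B + O\right) - \frac{153}{35}} = \frac{1}{- \frac{153}{35} + B + O}$)
$\frac{\left(-571054\right) \frac{1}{P{\left(-492,965 \right)}}}{627926} = \frac{\left(-571054\right) \frac{1}{35 \frac{1}{-153 + 35 \cdot 965 + 35 \left(-492\right)}}}{627926} = - \frac{571054}{35 \frac{1}{-153 + 33775 - 17220}} \cdot \frac{1}{627926} = - \frac{571054}{35 \cdot \frac{1}{16402}} \cdot \frac{1}{627926} = - \frac{571054}{\frac{35}{16402}} \cdot \frac{1}{627926} = \left(-571054\right) \frac{16402}{35} \cdot \frac{1}{627926} = \left(- \frac{9366427708}{35}\right) \frac{1}{627926} = - \frac{4683213854}{10988705}$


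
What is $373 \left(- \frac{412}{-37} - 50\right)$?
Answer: $- \frac{536374}{37} \approx -14497.0$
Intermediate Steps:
$373 \left(- \frac{412}{-37} - 50\right) = 373 \left(\left(-412\right) \left(- \frac{1}{37}\right) - 50\right) = 373 \left(\frac{412}{37} - 50\right) = 373 \left(- \frac{1438}{37}\right) = - \frac{536374}{37}$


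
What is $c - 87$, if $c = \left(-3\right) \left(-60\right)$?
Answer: $93$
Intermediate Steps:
$c = 180$
$c - 87 = 180 - 87 = 93$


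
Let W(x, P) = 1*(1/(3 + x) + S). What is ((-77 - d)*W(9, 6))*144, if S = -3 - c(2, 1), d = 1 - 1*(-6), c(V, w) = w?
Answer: 47376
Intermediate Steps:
d = 7 (d = 1 + 6 = 7)
S = -4 (S = -3 - 1*1 = -3 - 1 = -4)
W(x, P) = -4 + 1/(3 + x) (W(x, P) = 1*(1/(3 + x) - 4) = 1*(-4 + 1/(3 + x)) = -4 + 1/(3 + x))
((-77 - d)*W(9, 6))*144 = ((-77 - 1*7)*((-11 - 4*9)/(3 + 9)))*144 = ((-77 - 7)*((-11 - 36)/12))*144 = -7*(-47)*144 = -84*(-47/12)*144 = 329*144 = 47376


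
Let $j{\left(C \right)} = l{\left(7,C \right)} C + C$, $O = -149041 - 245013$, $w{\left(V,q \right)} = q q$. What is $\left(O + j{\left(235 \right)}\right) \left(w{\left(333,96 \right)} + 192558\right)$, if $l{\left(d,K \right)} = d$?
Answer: $-79130516676$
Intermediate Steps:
$w{\left(V,q \right)} = q^{2}$
$O = -394054$
$j{\left(C \right)} = 8 C$ ($j{\left(C \right)} = 7 C + C = 8 C$)
$\left(O + j{\left(235 \right)}\right) \left(w{\left(333,96 \right)} + 192558\right) = \left(-394054 + 8 \cdot 235\right) \left(96^{2} + 192558\right) = \left(-394054 + 1880\right) \left(9216 + 192558\right) = \left(-392174\right) 201774 = -79130516676$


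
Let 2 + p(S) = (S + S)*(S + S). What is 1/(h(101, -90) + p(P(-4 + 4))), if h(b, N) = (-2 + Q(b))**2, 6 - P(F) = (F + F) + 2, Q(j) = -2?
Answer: 1/78 ≈ 0.012821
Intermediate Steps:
P(F) = 4 - 2*F (P(F) = 6 - ((F + F) + 2) = 6 - (2*F + 2) = 6 - (2 + 2*F) = 6 + (-2 - 2*F) = 4 - 2*F)
h(b, N) = 16 (h(b, N) = (-2 - 2)**2 = (-4)**2 = 16)
p(S) = -2 + 4*S**2 (p(S) = -2 + (S + S)*(S + S) = -2 + (2*S)*(2*S) = -2 + 4*S**2)
1/(h(101, -90) + p(P(-4 + 4))) = 1/(16 + (-2 + 4*(4 - 2*(-4 + 4))**2)) = 1/(16 + (-2 + 4*(4 - 2*0)**2)) = 1/(16 + (-2 + 4*(4 + 0)**2)) = 1/(16 + (-2 + 4*4**2)) = 1/(16 + (-2 + 4*16)) = 1/(16 + (-2 + 64)) = 1/(16 + 62) = 1/78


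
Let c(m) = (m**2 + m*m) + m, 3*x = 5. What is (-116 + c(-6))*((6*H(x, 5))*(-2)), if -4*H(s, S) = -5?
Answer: 750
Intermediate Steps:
x = 5/3 (x = (1/3)*5 = 5/3 ≈ 1.6667)
H(s, S) = 5/4 (H(s, S) = -1/4*(-5) = 5/4)
c(m) = m + 2*m**2 (c(m) = (m**2 + m**2) + m = 2*m**2 + m = m + 2*m**2)
(-116 + c(-6))*((6*H(x, 5))*(-2)) = (-116 - 6*(1 + 2*(-6)))*((6*(5/4))*(-2)) = (-116 - 6*(1 - 12))*((15/2)*(-2)) = (-116 - 6*(-11))*(-15) = (-116 + 66)*(-15) = -50*(-15) = 750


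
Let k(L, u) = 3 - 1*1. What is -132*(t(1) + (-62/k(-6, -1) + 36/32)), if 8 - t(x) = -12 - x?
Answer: 2343/2 ≈ 1171.5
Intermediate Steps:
k(L, u) = 2 (k(L, u) = 3 - 1 = 2)
t(x) = 20 + x (t(x) = 8 - (-12 - x) = 8 + (12 + x) = 20 + x)
-132*(t(1) + (-62/k(-6, -1) + 36/32)) = -132*((20 + 1) + (-62/2 + 36/32)) = -132*(21 + (-62*½ + 36*(1/32))) = -132*(21 + (-31 + 9/8)) = -132*(21 - 239/8) = -132*(-71/8) = 2343/2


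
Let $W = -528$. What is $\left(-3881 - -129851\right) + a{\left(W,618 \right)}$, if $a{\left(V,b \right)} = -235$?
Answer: $125735$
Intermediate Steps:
$\left(-3881 - -129851\right) + a{\left(W,618 \right)} = \left(-3881 - -129851\right) - 235 = \left(-3881 + 129851\right) - 235 = 125970 - 235 = 125735$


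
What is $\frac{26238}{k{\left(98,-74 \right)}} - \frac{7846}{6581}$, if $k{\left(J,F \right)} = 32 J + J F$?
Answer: $- \frac{34161069}{4514566} \approx -7.5669$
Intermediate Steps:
$k{\left(J,F \right)} = 32 J + F J$
$\frac{26238}{k{\left(98,-74 \right)}} - \frac{7846}{6581} = \frac{26238}{98 \left(32 - 74\right)} - \frac{7846}{6581} = \frac{26238}{98 \left(-42\right)} - \frac{7846}{6581} = \frac{26238}{-4116} - \frac{7846}{6581} = 26238 \left(- \frac{1}{4116}\right) - \frac{7846}{6581} = - \frac{4373}{686} - \frac{7846}{6581} = - \frac{34161069}{4514566}$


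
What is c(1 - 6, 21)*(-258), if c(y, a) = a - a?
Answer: 0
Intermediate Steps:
c(y, a) = 0
c(1 - 6, 21)*(-258) = 0*(-258) = 0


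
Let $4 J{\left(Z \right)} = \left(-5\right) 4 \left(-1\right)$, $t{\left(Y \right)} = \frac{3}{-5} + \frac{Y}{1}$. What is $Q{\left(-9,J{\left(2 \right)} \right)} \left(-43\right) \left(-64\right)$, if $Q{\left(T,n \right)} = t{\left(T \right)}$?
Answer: $- \frac{132096}{5} \approx -26419.0$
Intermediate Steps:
$t{\left(Y \right)} = - \frac{3}{5} + Y$ ($t{\left(Y \right)} = 3 \left(- \frac{1}{5}\right) + Y 1 = - \frac{3}{5} + Y$)
$J{\left(Z \right)} = 5$ ($J{\left(Z \right)} = \frac{\left(-5\right) 4 \left(-1\right)}{4} = \frac{\left(-20\right) \left(-1\right)}{4} = \frac{1}{4} \cdot 20 = 5$)
$Q{\left(T,n \right)} = - \frac{3}{5} + T$
$Q{\left(-9,J{\left(2 \right)} \right)} \left(-43\right) \left(-64\right) = \left(- \frac{3}{5} - 9\right) \left(-43\right) \left(-64\right) = \left(- \frac{48}{5}\right) \left(-43\right) \left(-64\right) = \frac{2064}{5} \left(-64\right) = - \frac{132096}{5}$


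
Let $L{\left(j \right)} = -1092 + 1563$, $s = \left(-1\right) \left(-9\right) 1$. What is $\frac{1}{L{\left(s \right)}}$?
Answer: $\frac{1}{471} \approx 0.0021231$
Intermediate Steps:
$s = 9$ ($s = 9 \cdot 1 = 9$)
$L{\left(j \right)} = 471$
$\frac{1}{L{\left(s \right)}} = \frac{1}{471}$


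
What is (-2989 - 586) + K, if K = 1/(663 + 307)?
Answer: -3467749/970 ≈ -3575.0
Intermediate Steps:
K = 1/970 ≈ 0.0010309
(-2989 - 586) + K = (-2989 - 586) + 1/970 = -3575 + 1/970 = -3467749/970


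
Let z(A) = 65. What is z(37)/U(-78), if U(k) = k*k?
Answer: 5/468 ≈ 0.010684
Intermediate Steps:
U(k) = k²
z(37)/U(-78) = 65/((-78)²) = 65/6084 = 65*(1/6084) = 5/468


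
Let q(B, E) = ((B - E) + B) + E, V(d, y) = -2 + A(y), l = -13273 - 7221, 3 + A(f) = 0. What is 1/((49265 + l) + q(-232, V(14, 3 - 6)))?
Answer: 1/28307 ≈ 3.5327e-5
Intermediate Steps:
A(f) = -3 (A(f) = -3 + 0 = -3)
l = -20494
V(d, y) = -5 (V(d, y) = -2 - 3 = -5)
q(B, E) = 2*B (q(B, E) = (-E + 2*B) + E = 2*B)
1/((49265 + l) + q(-232, V(14, 3 - 6))) = 1/((49265 - 20494) + 2*(-232)) = 1/(28771 - 464) = 1/28307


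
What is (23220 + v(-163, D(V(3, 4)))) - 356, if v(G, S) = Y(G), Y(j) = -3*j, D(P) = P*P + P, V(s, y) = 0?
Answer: 23353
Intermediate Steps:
D(P) = P + P² (D(P) = P² + P = P + P²)
v(G, S) = -3*G
(23220 + v(-163, D(V(3, 4)))) - 356 = (23220 - 3*(-163)) - 356 = (23220 + 489) - 356 = 23709 - 356 = 23353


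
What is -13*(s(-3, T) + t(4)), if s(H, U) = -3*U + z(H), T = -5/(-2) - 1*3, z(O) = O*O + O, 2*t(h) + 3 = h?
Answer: -104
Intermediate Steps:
t(h) = -3/2 + h/2
z(O) = O + O² (z(O) = O² + O = O + O²)
T = -½ (T = -5*(-½) - 3 = 5/2 - 3 = -½ ≈ -0.50000)
s(H, U) = -3*U + H*(1 + H)
-13*(s(-3, T) + t(4)) = -13*((-3*(-½) - 3*(1 - 3)) + (-3/2 + (½)*4)) = -13*((3/2 - 3*(-2)) + (-3/2 + 2)) = -13*((3/2 + 6) + ½) = -13*(15/2 + ½) = -13*8 = -104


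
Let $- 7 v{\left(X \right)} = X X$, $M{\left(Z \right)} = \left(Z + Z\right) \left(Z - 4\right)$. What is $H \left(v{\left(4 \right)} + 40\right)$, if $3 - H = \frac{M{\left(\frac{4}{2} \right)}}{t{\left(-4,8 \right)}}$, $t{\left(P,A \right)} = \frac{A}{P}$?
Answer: $- \frac{264}{7} \approx -37.714$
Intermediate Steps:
$M{\left(Z \right)} = 2 Z \left(-4 + Z\right)$
$v{\left(X \right)} = - \frac{X^{2}}{7}$ ($v{\left(X \right)} = - \frac{X X}{7} = - \frac{X^{2}}{7}$)
$H = -1$ ($H = 3 - \frac{2 \cdot \frac{4}{2} \left(-4 + \frac{4}{2}\right)}{8 \frac{1}{-4}} = 3 - \frac{2 \cdot 4 \cdot \frac{1}{2} \left(-4 + 4 \cdot \frac{1}{2}\right)}{8 \left(- \frac{1}{4}\right)} = 3 - \frac{2 \cdot 2 \left(-4 + 2\right)}{-2} = 3 - 2 \cdot 2 \left(-2\right) \left(- \frac{1}{2}\right) = 3 - \left(-8\right) \left(- \frac{1}{2}\right) = 3 - 4 = -1$)
$H \left(v{\left(4 \right)} + 40\right) = - (- \frac{4^{2}}{7} + 40) = - (\left(- \frac{1}{7}\right) 16 + 40) = - (- \frac{16}{7} + 40) = \left(-1\right) \frac{264}{7} = - \frac{264}{7}$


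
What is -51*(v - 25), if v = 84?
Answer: -3009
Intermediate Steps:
-51*(v - 25) = -51*(84 - 25) = -51*59 = -3009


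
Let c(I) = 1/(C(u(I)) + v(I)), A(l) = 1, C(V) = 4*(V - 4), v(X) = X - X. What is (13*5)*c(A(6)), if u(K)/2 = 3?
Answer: 65/8 ≈ 8.1250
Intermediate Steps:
u(K) = 6 (u(K) = 2*3 = 6)
v(X) = 0
C(V) = -16 + 4*V (C(V) = 4*(-4 + V) = -16 + 4*V)
c(I) = 1/8 (c(I) = 1/((-16 + 4*6) + 0) = 1/((-16 + 24) + 0) = 1/(8 + 0) = 1/8)
(13*5)*c(A(6)) = (13*5)*(1/8) = 65*(1/8) = 65/8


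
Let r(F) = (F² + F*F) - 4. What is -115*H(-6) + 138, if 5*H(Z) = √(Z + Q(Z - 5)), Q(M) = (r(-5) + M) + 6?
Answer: 138 - 23*√35 ≈ 1.9302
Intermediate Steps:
r(F) = -4 + 2*F² (r(F) = (F² + F²) - 4 = 2*F² - 4 = -4 + 2*F²)
Q(M) = 52 + M (Q(M) = ((-4 + 2*(-5)²) + M) + 6 = ((-4 + 2*25) + M) + 6 = ((-4 + 50) + M) + 6 = (46 + M) + 6 = 52 + M)
H(Z) = √(47 + 2*Z)/5 (H(Z) = √(Z + (52 + (Z - 5)))/5 = √(Z + (52 + (-5 + Z)))/5 = √(Z + (47 + Z))/5 = √(47 + 2*Z)/5)
-115*H(-6) + 138 = -23*√(47 + 2*(-6)) + 138 = -23*√(47 - 12) + 138 = -23*√35 + 138 = 138 - 23*√35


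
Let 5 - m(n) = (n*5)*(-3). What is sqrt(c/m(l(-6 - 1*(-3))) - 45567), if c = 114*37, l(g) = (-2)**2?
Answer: I*sqrt(192246405)/65 ≈ 213.31*I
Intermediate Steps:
l(g) = 4
m(n) = 5 + 15*n (m(n) = 5 - n*5*(-3) = 5 - 5*n*(-3) = 5 - (-15)*n = 5 + 15*n)
c = 4218
sqrt(c/m(l(-6 - 1*(-3))) - 45567) = sqrt(4218/(5 + 15*4) - 45567) = sqrt(4218/(5 + 60) - 45567) = sqrt(4218/65 - 45567) = sqrt(-2957637/65) = I*sqrt(192246405)/65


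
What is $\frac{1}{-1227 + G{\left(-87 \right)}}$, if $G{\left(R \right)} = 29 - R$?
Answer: $- \frac{1}{1111} \approx -0.00090009$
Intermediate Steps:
$\frac{1}{-1227 + G{\left(-87 \right)}} = \frac{1}{-1227 + \left(29 - -87\right)} = \frac{1}{-1227 + \left(29 + 87\right)} = \frac{1}{-1227 + 116} = \frac{1}{-1111} = - \frac{1}{1111}$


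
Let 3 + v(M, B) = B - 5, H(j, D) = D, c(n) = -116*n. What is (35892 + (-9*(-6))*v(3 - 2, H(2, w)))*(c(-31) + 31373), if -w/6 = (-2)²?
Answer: 1194680916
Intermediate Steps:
w = -24 (w = -6*(-2)² = -6*4 = -24)
v(M, B) = -8 + B (v(M, B) = -3 + (B - 5) = -3 + (-5 + B) = -8 + B)
(35892 + (-9*(-6))*v(3 - 2, H(2, w)))*(c(-31) + 31373) = (35892 + (-9*(-6))*(-8 - 24))*(-116*(-31) + 31373) = (35892 + 54*(-32))*(3596 + 31373) = (35892 - 1728)*34969 = 34164*34969 = 1194680916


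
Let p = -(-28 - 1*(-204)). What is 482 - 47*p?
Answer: 8754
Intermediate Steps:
p = -176 (p = -(-28 + 204) = -1*176 = -176)
482 - 47*p = 482 - 47*(-176) = 482 + 8272 = 8754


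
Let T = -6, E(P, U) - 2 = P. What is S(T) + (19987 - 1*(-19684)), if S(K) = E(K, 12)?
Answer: 39667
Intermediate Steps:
E(P, U) = 2 + P
S(K) = 2 + K
S(T) + (19987 - 1*(-19684)) = (2 - 6) + (19987 - 1*(-19684)) = -4 + (19987 + 19684) = -4 + 39671 = 39667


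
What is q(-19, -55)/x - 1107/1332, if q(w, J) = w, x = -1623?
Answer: -196817/240204 ≈ -0.81937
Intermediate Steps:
q(-19, -55)/x - 1107/1332 = -19/(-1623) - 1107/1332 = -19*(-1/1623) - 1107*1/1332 = 19/1623 - 123/148 = -196817/240204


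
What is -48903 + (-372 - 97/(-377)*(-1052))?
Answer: -18678719/377 ≈ -49546.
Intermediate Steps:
-48903 + (-372 - 97/(-377)*(-1052)) = -48903 + (-372 - 97*(-1/377)*(-1052)) = -48903 + (-372 + (97/377)*(-1052)) = -48903 + (-372 - 102044/377) = -48903 - 242288/377 = -18678719/377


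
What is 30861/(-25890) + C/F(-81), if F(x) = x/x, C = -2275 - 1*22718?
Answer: -215699877/8630 ≈ -24994.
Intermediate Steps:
C = -24993 (C = -2275 - 22718 = -24993)
F(x) = 1
30861/(-25890) + C/F(-81) = 30861/(-25890) - 24993/1 = 30861*(-1/25890) - 24993*1 = -10287/8630 - 24993 = -215699877/8630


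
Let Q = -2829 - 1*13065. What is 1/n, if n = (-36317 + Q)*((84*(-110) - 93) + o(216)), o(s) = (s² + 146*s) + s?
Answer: -1/3606474825 ≈ -2.7728e-10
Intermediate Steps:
Q = -15894 (Q = -2829 - 13065 = -15894)
o(s) = s² + 147*s
n = -3606474825 (n = (-36317 - 15894)*((84*(-110) - 93) + 216*(147 + 216)) = -52211*((-9240 - 93) + 216*363) = -52211*(-9333 + 78408) = -52211*69075 = -3606474825)
1/n = 1/(-3606474825) = -1/3606474825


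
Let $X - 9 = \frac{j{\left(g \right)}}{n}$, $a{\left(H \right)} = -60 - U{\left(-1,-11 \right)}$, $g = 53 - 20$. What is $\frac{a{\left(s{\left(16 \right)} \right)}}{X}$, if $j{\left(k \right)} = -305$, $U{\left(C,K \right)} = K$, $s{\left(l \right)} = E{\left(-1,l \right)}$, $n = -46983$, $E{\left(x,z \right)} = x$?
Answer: $- \frac{2302167}{423152} \approx -5.4405$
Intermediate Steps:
$g = 33$
$s{\left(l \right)} = -1$
$a{\left(H \right)} = -49$ ($a{\left(H \right)} = -60 - -11 = -60 + 11 = -49$)
$X = \frac{423152}{46983}$ ($X = 9 - \frac{305}{-46983} = 9 - - \frac{305}{46983} = 9 + \frac{305}{46983} = \frac{423152}{46983} \approx 9.0065$)
$\frac{a{\left(s{\left(16 \right)} \right)}}{X} = - \frac{49}{\frac{423152}{46983}} = \left(-49\right) \frac{46983}{423152} = - \frac{2302167}{423152}$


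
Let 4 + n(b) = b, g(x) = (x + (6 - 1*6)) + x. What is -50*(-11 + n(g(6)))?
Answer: 150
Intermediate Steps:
g(x) = 2*x (g(x) = (x + (6 - 6)) + x = (x + 0) + x = x + x = 2*x)
n(b) = -4 + b
-50*(-11 + n(g(6))) = -50*(-11 + (-4 + 2*6)) = -50*(-11 + (-4 + 12)) = -50*(-11 + 8) = -50*(-3) = 150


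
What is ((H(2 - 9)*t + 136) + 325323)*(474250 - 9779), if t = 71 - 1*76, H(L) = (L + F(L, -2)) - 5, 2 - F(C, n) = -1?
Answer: 151187168384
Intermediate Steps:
F(C, n) = 3 (F(C, n) = 2 - 1*(-1) = 2 + 1 = 3)
H(L) = -2 + L (H(L) = (L + 3) - 5 = (3 + L) - 5 = -2 + L)
t = -5 (t = 71 - 76 = -5)
((H(2 - 9)*t + 136) + 325323)*(474250 - 9779) = (((-2 + (2 - 9))*(-5) + 136) + 325323)*(474250 - 9779) = (((-2 - 7)*(-5) + 136) + 325323)*464471 = ((-9*(-5) + 136) + 325323)*464471 = ((45 + 136) + 325323)*464471 = (181 + 325323)*464471 = 325504*464471 = 151187168384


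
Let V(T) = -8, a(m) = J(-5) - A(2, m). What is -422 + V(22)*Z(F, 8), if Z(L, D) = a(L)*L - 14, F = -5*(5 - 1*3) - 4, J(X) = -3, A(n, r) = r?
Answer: 922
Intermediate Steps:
a(m) = -3 - m
F = -14 (F = -5*(5 - 3) - 4 = -5*2 - 4 = -10 - 4 = -14)
Z(L, D) = -14 + L*(-3 - L) (Z(L, D) = (-3 - L)*L - 14 = L*(-3 - L) - 14 = -14 + L*(-3 - L))
-422 + V(22)*Z(F, 8) = -422 - 8*(-14 - 1*(-14)*(3 - 14)) = -422 - 8*(-14 - 1*(-14)*(-11)) = -422 - 8*(-14 - 154) = -422 - 8*(-168) = -422 + 1344 = 922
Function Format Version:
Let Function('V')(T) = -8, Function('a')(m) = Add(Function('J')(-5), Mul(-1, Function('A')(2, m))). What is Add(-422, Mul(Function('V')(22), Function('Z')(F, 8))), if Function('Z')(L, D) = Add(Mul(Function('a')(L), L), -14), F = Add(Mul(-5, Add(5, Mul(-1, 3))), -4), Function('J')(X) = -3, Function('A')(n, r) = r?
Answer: 922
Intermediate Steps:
Function('a')(m) = Add(-3, Mul(-1, m))
F = -14 (F = Add(Mul(-5, Add(5, -3)), -4) = Add(Mul(-5, 2), -4) = Add(-10, -4) = -14)
Function('Z')(L, D) = Add(-14, Mul(L, Add(-3, Mul(-1, L)))) (Function('Z')(L, D) = Add(Mul(Add(-3, Mul(-1, L)), L), -14) = Add(Mul(L, Add(-3, Mul(-1, L))), -14) = Add(-14, Mul(L, Add(-3, Mul(-1, L)))))
Add(-422, Mul(Function('V')(22), Function('Z')(F, 8))) = Add(-422, Mul(-8, Add(-14, Mul(-1, -14, Add(3, -14))))) = Add(-422, Mul(-8, Add(-14, Mul(-1, -14, -11)))) = Add(-422, Mul(-8, Add(-14, -154))) = Add(-422, Mul(-8, -168)) = Add(-422, 1344) = 922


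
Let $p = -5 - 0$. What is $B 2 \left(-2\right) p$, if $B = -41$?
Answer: $-820$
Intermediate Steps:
$p = -5$ ($p = -5 + 0 = -5$)
$B 2 \left(-2\right) p = - 41 \cdot 2 \left(-2\right) \left(-5\right) = - 41 \left(\left(-4\right) \left(-5\right)\right) = \left(-41\right) 20 = -820$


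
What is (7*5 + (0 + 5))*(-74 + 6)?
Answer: -2720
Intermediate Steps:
(7*5 + (0 + 5))*(-74 + 6) = (35 + 5)*(-68) = 40*(-68) = -2720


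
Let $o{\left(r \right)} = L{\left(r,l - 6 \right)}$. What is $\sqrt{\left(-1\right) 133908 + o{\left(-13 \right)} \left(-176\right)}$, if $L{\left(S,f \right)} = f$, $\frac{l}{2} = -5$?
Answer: $2 i \sqrt{32773} \approx 362.07 i$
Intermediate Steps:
$l = -10$ ($l = 2 \left(-5\right) = -10$)
$o{\left(r \right)} = -16$ ($o{\left(r \right)} = -10 - 6 = -16$)
$\sqrt{\left(-1\right) 133908 + o{\left(-13 \right)} \left(-176\right)} = \sqrt{\left(-1\right) 133908 - -2816} = \sqrt{-133908 + 2816} = \sqrt{-131092} = 2 i \sqrt{32773}$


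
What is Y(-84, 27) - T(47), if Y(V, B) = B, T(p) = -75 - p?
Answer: 149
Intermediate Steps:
Y(-84, 27) - T(47) = 27 - (-75 - 1*47) = 27 - (-75 - 47) = 27 - 1*(-122) = 27 + 122 = 149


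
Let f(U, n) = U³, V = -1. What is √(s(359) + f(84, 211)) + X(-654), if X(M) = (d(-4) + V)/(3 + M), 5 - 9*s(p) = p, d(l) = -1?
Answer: 2/651 + √5333982/3 ≈ 769.85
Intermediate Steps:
s(p) = 5/9 - p/9
X(M) = -2/(3 + M) (X(M) = (-1 - 1)/(3 + M) = -2/(3 + M))
√(s(359) + f(84, 211)) + X(-654) = √((5/9 - ⅑*359) + 84³) - 2/(3 - 654) = √((5/9 - 359/9) + 592704) - 2/(-651) = √(-118/3 + 592704) - 2*(-1/651) = √(1777994/3) + 2/651 = √5333982/3 + 2/651 = 2/651 + √5333982/3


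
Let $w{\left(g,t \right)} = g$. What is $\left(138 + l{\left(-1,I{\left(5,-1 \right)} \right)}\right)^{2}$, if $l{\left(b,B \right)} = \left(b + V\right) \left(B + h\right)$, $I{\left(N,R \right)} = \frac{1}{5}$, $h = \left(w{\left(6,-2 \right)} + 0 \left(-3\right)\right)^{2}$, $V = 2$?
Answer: $\frac{758641}{25} \approx 30346.0$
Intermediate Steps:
$h = 36$ ($h = \left(6 + 0 \left(-3\right)\right)^{2} = \left(6 + 0\right)^{2} = 6^{2} = 36$)
$I{\left(N,R \right)} = \frac{1}{5}$
$l{\left(b,B \right)} = \left(2 + b\right) \left(36 + B\right)$ ($l{\left(b,B \right)} = \left(b + 2\right) \left(B + 36\right) = \left(2 + b\right) \left(36 + B\right)$)
$\left(138 + l{\left(-1,I{\left(5,-1 \right)} \right)}\right)^{2} = \left(138 + \left(72 + 2 \cdot \frac{1}{5} + 36 \left(-1\right) + \frac{1}{5} \left(-1\right)\right)\right)^{2} = \left(138 + \left(72 + \frac{2}{5} - 36 - \frac{1}{5}\right)\right)^{2} = \left(138 + \frac{181}{5}\right)^{2} = \left(\frac{871}{5}\right)^{2} = \frac{758641}{25}$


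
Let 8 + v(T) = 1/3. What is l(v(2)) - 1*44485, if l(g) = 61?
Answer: -44424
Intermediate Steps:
v(T) = -23/3 (v(T) = -8 + 1/3 = -8 + ⅓ = -23/3)
l(v(2)) - 1*44485 = 61 - 1*44485 = 61 - 44485 = -44424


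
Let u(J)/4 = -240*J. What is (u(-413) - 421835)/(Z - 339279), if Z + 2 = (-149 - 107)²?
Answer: 5071/54749 ≈ 0.092623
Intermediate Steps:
u(J) = -960*J (u(J) = 4*(-240*J) = -960*J)
Z = 65534 (Z = -2 + (-149 - 107)² = -2 + (-256)² = -2 + 65536 = 65534)
(u(-413) - 421835)/(Z - 339279) = (-960*(-413) - 421835)/(65534 - 339279) = (396480 - 421835)/(-273745) = -25355*(-1/273745) = 5071/54749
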